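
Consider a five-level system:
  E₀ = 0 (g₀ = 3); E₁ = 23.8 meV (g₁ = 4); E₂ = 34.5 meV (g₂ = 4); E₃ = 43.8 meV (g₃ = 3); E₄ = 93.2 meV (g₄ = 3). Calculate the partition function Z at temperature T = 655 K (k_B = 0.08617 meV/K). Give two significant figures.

Z = 9.8

k_BT = 0.08617 × 655 K = 56.44 meV.
Eᵢ/kT = 0, 0.4217, 0.6113, 0.7760, 1.651.
Z = Σ gᵢe^(−Eᵢ/kT) = 3·e^(−0) + 4·e^(−0.4217) + 4·e^(−0.6113) + 3·e^(−0.7760) + 3·e^(−1.651) = 3.000 + 2.624 + 2.171 + 1.381 + 0.5756 = 9.752.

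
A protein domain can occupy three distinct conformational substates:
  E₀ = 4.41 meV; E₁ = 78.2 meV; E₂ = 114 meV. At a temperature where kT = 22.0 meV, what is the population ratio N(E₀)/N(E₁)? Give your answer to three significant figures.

28.6

n₀/n₁ = exp[−(E₀−E₁)/kT] = exp(−(-73.79 meV)/(22.0 meV)) = exp(3.3541) = 28.6.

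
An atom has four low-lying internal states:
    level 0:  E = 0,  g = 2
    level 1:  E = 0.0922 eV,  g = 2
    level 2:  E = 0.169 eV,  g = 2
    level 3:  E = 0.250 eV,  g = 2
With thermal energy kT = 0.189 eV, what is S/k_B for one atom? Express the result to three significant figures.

Eᵢ/kT = 0, 0.48783, 0.89418, 1.3228.
Z = Σ gᵢe^(−Eᵢ/kT) = 2·e^(−0) + 2·e^(−0.48783) + 2·e^(−0.89418) + 2·e^(−1.3228) = 2.0000 + 1.2279 + 0.81789 + 0.53278 = 4.5786.
⟨E⟩ = Σ EᵢPᵢ = 0.084006 eV.
S/k_B = ln Z + ⟨E⟩/kT = ln(4.5786) + 0.084006/0.189 = 1.5214 + 0.44448 = 1.97.

1.97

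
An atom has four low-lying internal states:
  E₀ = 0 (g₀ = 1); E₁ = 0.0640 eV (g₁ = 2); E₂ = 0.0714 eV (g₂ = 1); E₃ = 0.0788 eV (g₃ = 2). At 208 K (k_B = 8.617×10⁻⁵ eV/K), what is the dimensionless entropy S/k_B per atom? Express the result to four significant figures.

0.4436

k_BT = 8.617×10⁻⁵ × 208 K = 0.0179234 eV.
Eᵢ/kT = 0, 3.57075, 3.98362, 4.39649.
Z = Σ gᵢe^(−Eᵢ/kT) = 1·e^(−0) + 2·e^(−3.57075) + 1·e^(−3.98362) + 2·e^(−4.39649) = 1.00000 + 0.0562695 + 0.0186181 + 0.0246410 = 1.09953.
⟨E⟩ = Σ EᵢPᵢ = 0.00625021 eV.
S/k_B = ln Z + ⟨E⟩/kT = ln(1.09953) + 0.00625021/0.0179234 = 0.0948828 + 0.348718 = 0.4436.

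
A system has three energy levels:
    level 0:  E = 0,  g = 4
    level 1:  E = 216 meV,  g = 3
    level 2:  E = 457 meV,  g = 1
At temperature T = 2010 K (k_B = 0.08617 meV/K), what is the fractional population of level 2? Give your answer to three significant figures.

k_BT = 0.08617 × 2010 K = 173.20 meV.
Eᵢ/kT = 0, 1.2471, 2.6386.
Z = Σ gᵢe^(−Eᵢ/kT) = 4·e^(−0) + 3·e^(−1.2471) + 1·e^(−2.6386) = 4.0000 + 0.86201 + 0.071461 = 4.9335.
P₂ = g₂ e^(−E₂/kT) / Z = 0.071461/4.9335 = 0.0145.

0.0145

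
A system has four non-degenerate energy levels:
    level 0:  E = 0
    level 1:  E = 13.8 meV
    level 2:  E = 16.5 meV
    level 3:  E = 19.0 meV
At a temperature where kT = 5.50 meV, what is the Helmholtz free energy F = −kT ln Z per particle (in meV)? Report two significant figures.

-0.83 meV

Eᵢ/kT = 0, 2.509, 3.000, 3.455.
Z = Σ e^(−Eᵢ/kT) = e^(−0) + e^(−2.509) + e^(−3.000) + e^(−3.455) = 1.000 + 0.08135 + 0.04979 + 0.03159 = 1.163.
F = −kT ln Z = −5.50 × ln(1.163) = −5.50 × 0.1510 = -0.83 meV.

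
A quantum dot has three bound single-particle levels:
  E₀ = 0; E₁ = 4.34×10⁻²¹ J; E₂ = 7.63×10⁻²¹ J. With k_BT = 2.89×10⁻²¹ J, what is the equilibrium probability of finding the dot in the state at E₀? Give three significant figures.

0.773

Eᵢ/kT = 0, 1.5017, 2.6401.
Z = Σ e^(−Eᵢ/kT) = e^(−0) + e^(−1.5017) + e^(−2.6401) = 1.0000 + 0.22275 + 0.071354 = 1.2941.
P₀ = e^(−E₀/kT) / Z = 1.0000/1.2941 = 0.773.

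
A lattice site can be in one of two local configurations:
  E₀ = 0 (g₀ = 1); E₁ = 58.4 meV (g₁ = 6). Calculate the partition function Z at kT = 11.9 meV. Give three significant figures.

Z = 1.04

Eᵢ/kT = 0, 4.9076.
Z = Σ gᵢe^(−Eᵢ/kT) = 1·e^(−0) + 6·e^(−4.9076) = 1.0000 + 0.044341 = 1.0443.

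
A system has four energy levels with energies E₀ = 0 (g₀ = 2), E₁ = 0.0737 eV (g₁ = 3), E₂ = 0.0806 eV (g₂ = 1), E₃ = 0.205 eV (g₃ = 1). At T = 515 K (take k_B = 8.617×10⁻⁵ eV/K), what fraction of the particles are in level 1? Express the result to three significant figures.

k_BT = 8.617×10⁻⁵ × 515 K = 0.044378 eV.
Eᵢ/kT = 0, 1.6607, 1.8162, 4.6194.
Z = Σ gᵢe^(−Eᵢ/kT) = 2·e^(−0) + 3·e^(−1.6607) + 1·e^(−1.8162) + 1·e^(−4.6194) = 2.0000 + 0.57002 + 0.16264 + 0.0098587 = 2.7425.
P₁ = g₁ e^(−E₁/kT) / Z = 0.57002/2.7425 = 0.208.

0.208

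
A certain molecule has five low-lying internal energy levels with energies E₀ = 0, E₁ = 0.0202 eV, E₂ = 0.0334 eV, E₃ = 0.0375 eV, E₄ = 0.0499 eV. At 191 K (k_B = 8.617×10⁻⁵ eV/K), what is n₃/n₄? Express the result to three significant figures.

k_BT = 8.617×10⁻⁵ × 191 K = 0.016458 eV.
n₃/n₄ = exp[−(E₃−E₄)/kT] = exp(−(-0.0124 eV)/(0.016458 eV)) = exp(0.75343) = 2.12.

2.12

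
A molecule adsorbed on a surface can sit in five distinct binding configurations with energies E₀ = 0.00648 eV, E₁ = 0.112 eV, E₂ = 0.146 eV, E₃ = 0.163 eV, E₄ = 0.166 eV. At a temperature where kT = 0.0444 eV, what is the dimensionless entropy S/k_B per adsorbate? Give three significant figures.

Eᵢ/kT = 0.14595, 2.5225, 3.2883, 3.6712, 3.7387.
Z = Σ e^(−Eᵢ/kT) = e^(−0.14595) + e^(−2.5225) + e^(−3.2883) + e^(−3.6712) + e^(−3.7387) = 0.86420 + 0.080259 + 0.037317 + 0.025446 + 0.023785 = 1.0310.
⟨E⟩ = Σ EᵢPᵢ = 0.027287 eV.
S/k_B = ln Z + ⟨E⟩/kT = ln(1.0310) + 0.027287/0.0444 = 0.030529 + 0.61457 = 0.645.

0.645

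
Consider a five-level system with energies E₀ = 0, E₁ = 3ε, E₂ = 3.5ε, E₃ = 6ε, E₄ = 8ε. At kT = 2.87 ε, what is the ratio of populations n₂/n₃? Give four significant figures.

2.389

n₂/n₃ = exp[−(E₂−E₃)/kT] = exp(−(-2.5ε)/(2.87ε)) = exp(0.871080) = 2.389.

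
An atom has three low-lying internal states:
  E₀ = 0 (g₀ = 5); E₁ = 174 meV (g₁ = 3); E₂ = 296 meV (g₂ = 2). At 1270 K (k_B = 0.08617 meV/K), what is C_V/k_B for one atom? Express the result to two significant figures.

k_BT = 0.08617 × 1270 K = 109.4 meV.
Eᵢ/kT = 0, 1.590, 2.706.
Z = Σ gᵢe^(−Eᵢ/kT) = 5·e^(−0) + 3·e^(−1.590) + 2·e^(−2.706) = 5.000 + 0.6118 + 0.1336 = 5.745.
⟨E⟩ = 25.41 meV, ⟨E²⟩ = 5262 meV².
C_V/k_B = (⟨E²⟩ − ⟨E⟩²)/(kT)² = (5262 − 645.7)/11970 = 0.39.

0.39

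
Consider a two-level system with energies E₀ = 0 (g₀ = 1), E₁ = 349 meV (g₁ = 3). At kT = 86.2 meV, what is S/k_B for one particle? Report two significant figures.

Eᵢ/kT = 0, 4.049.
Z = Σ gᵢe^(−Eᵢ/kT) = 1·e^(−0) + 3·e^(−4.049) = 1.000 + 0.05232 = 1.052.
⟨E⟩ = Σ EᵢPᵢ = 17.36 meV.
S/k_B = ln Z + ⟨E⟩/kT = ln(1.052) + 17.36/86.2 = 0.05069 + 0.2014 = 0.25.

0.25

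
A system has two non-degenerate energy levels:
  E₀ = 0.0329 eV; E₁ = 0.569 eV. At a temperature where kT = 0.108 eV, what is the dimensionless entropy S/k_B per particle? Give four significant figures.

Eᵢ/kT = 0.304630, 5.26852.
Z = Σ e^(−Eᵢ/kT) = e^(−0.304630) + e^(−5.26852) = 0.737396 + 0.00515123 = 0.742547.
⟨E⟩ = Σ EᵢPᵢ = 0.0366191 eV.
S/k_B = ln Z + ⟨E⟩/kT = ln(0.742547) + 0.0366191/0.108 = -0.297669 + 0.339066 = 0.04140.

0.04140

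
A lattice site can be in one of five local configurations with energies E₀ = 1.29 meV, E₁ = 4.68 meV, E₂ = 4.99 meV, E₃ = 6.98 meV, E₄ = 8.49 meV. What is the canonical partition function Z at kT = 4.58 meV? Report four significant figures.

Z = 1.825

Eᵢ/kT = 0.281659, 1.02183, 1.08952, 1.52402, 1.85371.
Z = Σ e^(−Eᵢ/kT) = e^(−0.281659) + e^(−1.02183) + e^(−1.08952) + e^(−1.52402) + e^(−1.85371) = 0.754531 + 0.359936 + 0.336378 + 0.217834 + 0.156655 = 1.82533.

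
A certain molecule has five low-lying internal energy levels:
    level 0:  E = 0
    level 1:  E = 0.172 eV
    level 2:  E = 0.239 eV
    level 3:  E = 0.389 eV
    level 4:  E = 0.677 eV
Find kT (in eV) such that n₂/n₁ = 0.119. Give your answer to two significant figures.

n₂/n₁ = exp[−(E₂−E₁)/kT] = 0.119.
⇒ (E₂−E₁)/kT = ln(1/0.119) = ln(8.403) = 2.129.
kT = 0.067 eV / 2.129 = 0.031 eV.

0.031 eV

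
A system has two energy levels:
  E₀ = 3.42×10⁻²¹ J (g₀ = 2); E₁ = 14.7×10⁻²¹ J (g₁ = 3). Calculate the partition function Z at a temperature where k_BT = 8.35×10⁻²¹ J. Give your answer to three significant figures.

Eᵢ/kT = 0.40958, 1.7605.
Z = Σ gᵢe^(−Eᵢ/kT) = 2·e^(−0.40958) + 3·e^(−1.7605) = 1.3279 + 0.51588 = 1.8438.

Z = 1.84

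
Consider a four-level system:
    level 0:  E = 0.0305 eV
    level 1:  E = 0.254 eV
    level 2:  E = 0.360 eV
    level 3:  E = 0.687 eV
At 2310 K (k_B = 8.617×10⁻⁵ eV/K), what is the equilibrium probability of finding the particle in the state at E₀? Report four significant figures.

0.6438

k_BT = 8.617×10⁻⁵ × 2310 K = 0.199053 eV.
Eᵢ/kT = 0.153226, 1.27604, 1.80856, 3.45134.
Z = Σ e^(−Eᵢ/kT) = e^(−0.153226) + e^(−1.27604) + e^(−1.80856) + e^(−3.45134) = 0.857936 + 0.279141 + 0.163890 + 0.0317031 = 1.33267.
P₀ = e^(−E₀/kT) / Z = 0.857936/1.33267 = 0.6438.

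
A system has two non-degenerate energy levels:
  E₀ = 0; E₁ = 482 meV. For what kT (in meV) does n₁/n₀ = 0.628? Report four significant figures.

n₁/n₀ = exp[−(E₁−E₀)/kT] = 0.628.
⇒ (E₁−E₀)/kT = ln(1/0.628) = ln(1.59236) = 0.465217.
kT = 482 meV / 0.465217 = 1036 meV.

1036 meV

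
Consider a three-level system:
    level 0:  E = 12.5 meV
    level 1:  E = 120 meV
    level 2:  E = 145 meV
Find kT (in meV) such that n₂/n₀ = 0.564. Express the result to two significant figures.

n₂/n₀ = exp[−(E₂−E₀)/kT] = 0.564.
⇒ (E₂−E₀)/kT = ln(1/0.564) = ln(1.773) = 0.5727.
kT = 132.5 meV / 0.5727 = 230 meV.

230 meV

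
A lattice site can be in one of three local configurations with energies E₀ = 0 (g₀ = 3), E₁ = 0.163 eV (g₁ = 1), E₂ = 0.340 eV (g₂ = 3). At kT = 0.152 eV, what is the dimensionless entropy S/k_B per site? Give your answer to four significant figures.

1.594

Eᵢ/kT = 0, 1.07237, 2.23684.
Z = Σ gᵢe^(−Eᵢ/kT) = 3·e^(−0) + 1·e^(−1.07237) + 3·e^(−2.23684) = 3.00000 + 0.342197 + 0.320386 = 3.66258.
⟨E⟩ = Σ EᵢPᵢ = 0.0449709 eV.
S/k_B = ln Z + ⟨E⟩/kT = ln(3.66258) + 0.0449709/0.152 = 1.29817 + 0.295861 = 1.594.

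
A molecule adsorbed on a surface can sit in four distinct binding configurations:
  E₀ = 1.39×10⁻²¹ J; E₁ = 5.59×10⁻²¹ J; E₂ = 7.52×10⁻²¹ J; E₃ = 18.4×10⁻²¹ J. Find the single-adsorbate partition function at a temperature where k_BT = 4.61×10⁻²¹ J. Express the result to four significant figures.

Eᵢ/kT = 0.301518, 1.21258, 1.63124, 3.99132.
Z = Σ e^(−Eᵢ/kT) = e^(−0.301518) + e^(−1.21258) + e^(−1.63124) + e^(−3.99132) = 0.739695 + 0.297429 + 0.195687 + 0.0184753 = 1.25129.

Z = 1.251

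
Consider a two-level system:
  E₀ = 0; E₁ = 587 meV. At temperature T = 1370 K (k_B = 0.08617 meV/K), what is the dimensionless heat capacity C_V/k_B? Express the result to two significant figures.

k_BT = 0.08617 × 1370 K = 118.1 meV.
Eᵢ/kT = 0, 4.970.
Z = Σ e^(−Eᵢ/kT) = e^(−0) + e^(−4.970) = 1.000 + 0.006943 = 1.007.
⟨E⟩ = 4.047 meV, ⟨E²⟩ = 2376 meV².
C_V/k_B = (⟨E²⟩ − ⟨E⟩²)/(kT)² = (2376 − 16.38)/13950 = 0.17.

0.17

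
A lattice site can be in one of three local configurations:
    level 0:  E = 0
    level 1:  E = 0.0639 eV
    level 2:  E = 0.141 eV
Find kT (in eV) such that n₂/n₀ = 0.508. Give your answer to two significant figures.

0.21 eV

n₂/n₀ = exp[−(E₂−E₀)/kT] = 0.508.
⇒ (E₂−E₀)/kT = ln(1/0.508) = ln(1.969) = 0.6775.
kT = 0.141 eV / 0.6775 = 0.21 eV.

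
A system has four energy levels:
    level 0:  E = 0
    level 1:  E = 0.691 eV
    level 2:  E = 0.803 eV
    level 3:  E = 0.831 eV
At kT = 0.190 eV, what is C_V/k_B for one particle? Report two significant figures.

0.77

Eᵢ/kT = 0, 3.637, 4.226, 4.374.
Z = Σ e^(−Eᵢ/kT) = e^(−0) + e^(−3.637) + e^(−4.226) + e^(−4.374) = 1.000 + 0.02633 + 0.01461 + 0.01260 = 1.054.
⟨E⟩ = 0.03833 eV, ⟨E²⟩ = 0.02912 eV².
C_V/k_B = (⟨E²⟩ − ⟨E⟩²)/(kT)² = (0.02912 − 0.001469)/0.03610 = 0.77.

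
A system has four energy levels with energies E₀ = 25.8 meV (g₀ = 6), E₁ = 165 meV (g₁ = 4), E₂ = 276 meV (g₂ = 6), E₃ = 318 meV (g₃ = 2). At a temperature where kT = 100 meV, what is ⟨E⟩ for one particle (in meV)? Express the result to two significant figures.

64 meV

Eᵢ/kT = 0.2580, 1.650, 2.760, 3.180.
Z = Σ gᵢe^(−Eᵢ/kT) = 6·e^(−0.2580) + 4·e^(−1.650) + 6·e^(−2.760) + 2·e^(−3.180) = 4.636 + 0.7682 + 0.3798 + 0.08317 = 5.867.
⟨E⟩ = Σ Eᵢ gᵢe^(−Eᵢ/kT) / Z = (25.8·4.636 + 165·0.7682 + 276·0.3798 + 318·0.08317) / 5.867 = 64 meV.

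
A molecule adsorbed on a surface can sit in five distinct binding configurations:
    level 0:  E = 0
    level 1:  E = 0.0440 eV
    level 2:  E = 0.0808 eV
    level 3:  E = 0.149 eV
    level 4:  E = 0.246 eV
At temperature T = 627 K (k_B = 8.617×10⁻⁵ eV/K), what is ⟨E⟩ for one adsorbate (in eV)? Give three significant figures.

k_BT = 8.617×10⁻⁵ × 627 K = 0.054029 eV.
Eᵢ/kT = 0, 0.81438, 1.4955, 2.7578, 4.5531.
Z = Σ e^(−Eᵢ/kT) = e^(−0) + e^(−0.81438) + e^(−1.4955) + e^(−2.7578) + e^(−4.5531) = 1.0000 + 0.44291 + 0.22414 + 0.063431 + 0.010534 = 1.7410.
⟨E⟩ = Σ Eᵢ e^(−Eᵢ/kT) / Z = (0·1.0000 + 0.0440·0.44291 + 0.0808·0.22414 + 0.149·0.063431 + 0.246·0.010534) / 1.7410 = 0.0285 eV.

0.0285 eV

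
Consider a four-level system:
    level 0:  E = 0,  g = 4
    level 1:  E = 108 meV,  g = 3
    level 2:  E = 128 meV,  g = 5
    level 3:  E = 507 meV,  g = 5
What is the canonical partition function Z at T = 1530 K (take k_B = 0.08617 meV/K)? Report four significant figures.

k_BT = 0.08617 × 1530 K = 131.840 meV.
Eᵢ/kT = 0, 0.819175, 0.970874, 3.84557.
Z = Σ gᵢe^(−Eᵢ/kT) = 4·e^(−0) + 3·e^(−0.819175) + 5·e^(−0.970874) + 5·e^(−3.84557) = 4.00000 + 1.32239 + 1.89376 + 0.106871 = 7.32302.

Z = 7.323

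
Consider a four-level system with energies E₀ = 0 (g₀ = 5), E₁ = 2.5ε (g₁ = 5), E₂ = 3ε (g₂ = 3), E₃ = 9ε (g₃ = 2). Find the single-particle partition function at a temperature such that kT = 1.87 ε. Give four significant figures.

Eᵢ/kT = 0, 1.33690, 1.60428, 4.81283.
Z = Σ gᵢe^(−Eᵢ/kT) = 5·e^(−0) + 5·e^(−1.33690) + 3·e^(−1.60428) + 2·e^(−4.81283) = 5.00000 + 1.31329 + 0.603103 + 0.0162497 = 6.93264.

Z = 6.933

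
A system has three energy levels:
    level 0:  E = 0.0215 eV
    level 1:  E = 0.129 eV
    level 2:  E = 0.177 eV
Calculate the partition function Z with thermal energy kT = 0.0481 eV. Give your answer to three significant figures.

Z = 0.733

Eᵢ/kT = 0.44699, 2.6819, 3.6798.
Z = Σ e^(−Eᵢ/kT) = e^(−0.44699) + e^(−2.6819) + e^(−3.6798) = 0.63955 + 0.068433 + 0.025228 = 0.73321.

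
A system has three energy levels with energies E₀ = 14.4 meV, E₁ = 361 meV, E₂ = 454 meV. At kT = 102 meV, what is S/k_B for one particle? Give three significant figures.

0.210

Eᵢ/kT = 0.14118, 3.5392, 4.4510.
Z = Σ e^(−Eᵢ/kT) = e^(−0.14118) + e^(−3.5392) + e^(−4.4510) = 0.86833 + 0.029037 + 0.011667 = 0.90903.
⟨E⟩ = Σ EᵢPᵢ = 31.114 meV.
S/k_B = ln Z + ⟨E⟩/kT = ln(0.90903) + 31.114/102 = -0.095377 + 0.30504 = 0.210.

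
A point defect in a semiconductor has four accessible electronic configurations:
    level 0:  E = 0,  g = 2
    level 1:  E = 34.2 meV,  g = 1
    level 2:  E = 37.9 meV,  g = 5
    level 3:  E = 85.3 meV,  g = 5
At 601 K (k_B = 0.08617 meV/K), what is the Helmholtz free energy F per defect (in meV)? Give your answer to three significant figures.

k_BT = 0.08617 × 601 K = 51.788 meV.
Eᵢ/kT = 0, 0.66038, 0.73183, 1.6471.
Z = Σ gᵢe^(−Eᵢ/kT) = 2·e^(−0) + 1·e^(−0.66038) + 5·e^(−0.73183) + 5·e^(−1.6471) = 2.0000 + 0.51665 + 2.4051 + 0.96304 = 5.8848.
F = −kT ln Z = −51.788 × ln(5.8848) = −51.788 × 1.7724 = -91.8 meV.

-91.8 meV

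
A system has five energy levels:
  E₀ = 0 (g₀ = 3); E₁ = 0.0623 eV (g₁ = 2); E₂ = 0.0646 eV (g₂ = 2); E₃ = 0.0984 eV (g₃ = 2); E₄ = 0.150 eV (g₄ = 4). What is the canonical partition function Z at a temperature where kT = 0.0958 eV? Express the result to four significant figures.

Eᵢ/kT = 0, 0.650313, 0.674322, 1.02714, 1.56576.
Z = Σ gᵢe^(−Eᵢ/kT) = 3·e^(−0) + 2·e^(−0.650313) + 2·e^(−0.674322) + 2·e^(−1.02714) + 4·e^(−1.56576) = 3.00000 + 1.04376 + 1.01900 + 0.716059 + 0.835717 = 6.61454.

Z = 6.615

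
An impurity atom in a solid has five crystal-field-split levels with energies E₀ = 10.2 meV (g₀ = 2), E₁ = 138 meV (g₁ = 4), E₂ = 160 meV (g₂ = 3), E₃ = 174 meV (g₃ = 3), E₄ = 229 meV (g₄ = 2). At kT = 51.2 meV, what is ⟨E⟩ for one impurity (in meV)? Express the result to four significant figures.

45.18 meV

Eᵢ/kT = 0.199219, 2.69531, 3.12500, 3.39844, 4.47266.
Z = Σ gᵢe^(−Eᵢ/kT) = 2·e^(−0.199219) + 4·e^(−2.69531) + 3·e^(−3.12500) + 3·e^(−3.39844) + 2·e^(−4.47266) = 1.63874 + 0.270086 + 0.131811 + 0.100276 + 0.0228338 = 2.16375.
⟨E⟩ = Σ Eᵢ gᵢe^(−Eᵢ/kT) / Z = (10.2·1.63874 + 138·0.270086 + 160·0.131811 + 174·0.100276 + 229·0.0228338) / 2.16375 = 45.18 meV.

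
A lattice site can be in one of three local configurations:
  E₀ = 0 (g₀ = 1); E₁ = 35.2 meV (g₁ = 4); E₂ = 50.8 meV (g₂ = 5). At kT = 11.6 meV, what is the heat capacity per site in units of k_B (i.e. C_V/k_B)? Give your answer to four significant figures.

1.902

Eᵢ/kT = 0, 3.03448, 4.37931.
Z = Σ gᵢe^(−Eᵢ/kT) = 1·e^(−0) + 4·e^(−3.03448) + 5·e^(−4.37931) = 1.00000 + 0.192399 + 0.0626700 = 1.25507.
⟨E⟩ = 7.93269 meV, ⟨E²⟩ = 318.802 meV².
C_V/k_B = (⟨E²⟩ − ⟨E⟩²)/(kT)² = (318.802 − 62.9276)/134.560 = 1.902.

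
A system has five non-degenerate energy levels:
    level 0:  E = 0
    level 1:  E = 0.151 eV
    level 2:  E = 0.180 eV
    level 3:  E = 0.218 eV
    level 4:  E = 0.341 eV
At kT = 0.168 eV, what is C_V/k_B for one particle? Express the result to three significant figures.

Eᵢ/kT = 0, 0.89881, 1.0714, 1.2976, 2.0298.
Z = Σ e^(−Eᵢ/kT) = e^(−0) + e^(−0.89881) + e^(−1.0714) + e^(−1.2976) + e^(−2.0298) = 1.0000 + 0.40705 + 0.34253 + 0.27319 + 0.13136 = 2.1541.
⟨E⟩ = 0.10560 eV, ⟨E²⟩ = 0.022579 eV².
C_V/k_B = (⟨E²⟩ − ⟨E⟩²)/(kT)² = (0.022579 − 0.011151)/0.028224 = 0.405.

0.405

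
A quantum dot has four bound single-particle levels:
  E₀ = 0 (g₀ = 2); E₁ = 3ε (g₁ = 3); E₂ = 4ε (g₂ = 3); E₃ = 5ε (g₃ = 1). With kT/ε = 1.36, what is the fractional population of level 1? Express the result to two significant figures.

0.13

Eᵢ/kT = 0, 2.206, 2.941, 3.676.
Z = Σ gᵢe^(−Eᵢ/kT) = 2·e^(−0) + 3·e^(−2.206) + 3·e^(−2.941) + 1·e^(−3.676) = 2.000 + 0.3304 + 0.1584 + 0.02532 = 2.514.
P₁ = g₁ e^(−E₁/kT) / Z = 0.3304/2.514 = 0.13.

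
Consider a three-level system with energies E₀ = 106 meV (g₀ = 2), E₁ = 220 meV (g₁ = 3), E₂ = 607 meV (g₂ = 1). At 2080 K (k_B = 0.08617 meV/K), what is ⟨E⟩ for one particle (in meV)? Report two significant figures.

160 meV

k_BT = 0.08617 × 2080 K = 179.2 meV.
Eᵢ/kT = 0.5915, 1.228, 3.387.
Z = Σ gᵢe^(−Eᵢ/kT) = 2·e^(−0.5915) + 3·e^(−1.228) + 1·e^(−3.387) = 1.107 + 0.8786 + 0.03381 = 2.019.
⟨E⟩ = Σ Eᵢ gᵢe^(−Eᵢ/kT) / Z = (106·1.107 + 220·0.8786 + 607·0.03381) / 2.019 = 160 meV.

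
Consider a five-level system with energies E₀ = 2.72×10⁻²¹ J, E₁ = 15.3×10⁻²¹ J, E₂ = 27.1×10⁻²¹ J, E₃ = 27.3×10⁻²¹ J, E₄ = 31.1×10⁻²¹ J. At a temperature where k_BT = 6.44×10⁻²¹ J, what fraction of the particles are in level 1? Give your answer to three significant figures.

Eᵢ/kT = 0.42236, 2.3758, 4.2081, 4.2391, 4.8292.
Z = Σ e^(−Eᵢ/kT) = e^(−0.42236) + e^(−2.3758) + e^(−4.2081) + e^(−4.2391) + e^(−4.8292) = 0.65550 + 0.092940 + 0.014875 + 0.014421 + 0.0079929 = 0.78573.
P₁ = e^(−E₁/kT) / Z = 0.092940/0.78573 = 0.118.

0.118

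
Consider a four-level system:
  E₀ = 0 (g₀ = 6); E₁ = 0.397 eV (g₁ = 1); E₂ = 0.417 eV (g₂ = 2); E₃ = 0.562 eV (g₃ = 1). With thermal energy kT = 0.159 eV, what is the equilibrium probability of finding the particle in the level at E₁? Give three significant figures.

Eᵢ/kT = 0, 2.4969, 2.6226, 3.5346.
Z = Σ gᵢe^(−Eᵢ/kT) = 6·e^(−0) + 1·e^(−2.4969) + 2·e^(−2.6226) + 1·e^(−3.5346) = 6.0000 + 0.082340 + 0.14523 + 0.029170 = 6.2567.
P₁ = g₁ e^(−E₁/kT) / Z = 0.082340/6.2567 = 0.0132.

0.0132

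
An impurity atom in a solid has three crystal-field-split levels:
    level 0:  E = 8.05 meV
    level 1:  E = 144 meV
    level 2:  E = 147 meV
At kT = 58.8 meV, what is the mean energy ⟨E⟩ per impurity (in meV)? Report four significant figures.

30.30 meV

Eᵢ/kT = 0.136905, 2.44898, 2.50000.
Z = Σ e^(−Eᵢ/kT) = e^(−0.136905) + e^(−2.44898) + e^(−2.50000) = 0.872053 + 0.0863817 + 0.0820850 = 1.04052.
⟨E⟩ = Σ Eᵢ e^(−Eᵢ/kT) / Z = (8.05·0.872053 + 144·0.0863817 + 147·0.0820850) / 1.04052 = 30.30 meV.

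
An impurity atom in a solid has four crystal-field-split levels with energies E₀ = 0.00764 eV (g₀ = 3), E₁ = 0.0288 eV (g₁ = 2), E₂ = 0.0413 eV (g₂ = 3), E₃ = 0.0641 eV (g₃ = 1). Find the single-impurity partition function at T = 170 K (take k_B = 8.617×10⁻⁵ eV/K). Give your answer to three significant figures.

Z = 2.25

k_BT = 8.617×10⁻⁵ × 170 K = 0.014649 eV.
Eᵢ/kT = 0.52154, 1.9660, 2.8193, 4.3757.
Z = Σ gᵢe^(−Eᵢ/kT) = 3·e^(−0.52154) + 2·e^(−1.9660) + 3·e^(−2.8193) + 1·e^(−4.3757) = 1.7808 + 0.28003 + 0.17894 + 0.012579 = 2.2523.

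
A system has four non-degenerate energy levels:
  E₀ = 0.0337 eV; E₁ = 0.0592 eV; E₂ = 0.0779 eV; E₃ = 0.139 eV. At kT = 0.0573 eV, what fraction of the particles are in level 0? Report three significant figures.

0.442

Eᵢ/kT = 0.58813, 1.0332, 1.3595, 2.4258.
Z = Σ e^(−Eᵢ/kT) = e^(−0.58813) + e^(−1.0332) + e^(−1.3595) + e^(−2.4258) = 0.55536 + 0.35587 + 0.25679 + 0.088407 = 1.2564.
P₀ = e^(−E₀/kT) / Z = 0.55536/1.2564 = 0.442.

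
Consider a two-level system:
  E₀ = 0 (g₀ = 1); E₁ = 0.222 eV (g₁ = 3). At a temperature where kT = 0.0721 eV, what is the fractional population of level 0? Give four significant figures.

Eᵢ/kT = 0, 3.07906.
Z = Σ gᵢe^(−Eᵢ/kT) = 1·e^(−0) + 3·e^(−3.07906) = 1.00000 + 0.138007 = 1.13801.
P₀ = g₀ e^(−E₀/kT) / Z = 1.00000/1.13801 = 0.8787.

0.8787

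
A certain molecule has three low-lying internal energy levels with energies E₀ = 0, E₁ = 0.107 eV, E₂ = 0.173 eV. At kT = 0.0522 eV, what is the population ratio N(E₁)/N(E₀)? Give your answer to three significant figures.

n₁/n₀ = exp[−(E₁−E₀)/kT] = exp(−(0.107 eV)/(0.0522 eV)) = exp(-2.0498) = 0.129.

0.129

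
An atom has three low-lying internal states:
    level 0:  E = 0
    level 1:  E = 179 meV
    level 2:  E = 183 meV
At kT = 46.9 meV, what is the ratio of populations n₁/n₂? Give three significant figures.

n₁/n₂ = exp[−(E₁−E₂)/kT] = exp(−(-4 meV)/(46.9 meV)) = exp(0.085288) = 1.09.

1.09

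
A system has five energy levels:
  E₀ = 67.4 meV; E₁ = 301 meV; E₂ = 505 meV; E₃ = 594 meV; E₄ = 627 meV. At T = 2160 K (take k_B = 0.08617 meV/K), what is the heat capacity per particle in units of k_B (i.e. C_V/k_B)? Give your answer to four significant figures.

0.9097

k_BT = 0.08617 × 2160 K = 186.127 meV.
Eᵢ/kT = 0.362118, 1.61718, 2.71320, 3.19137, 3.36867.
Z = Σ e^(−Eᵢ/kT) = e^(−0.362118) + e^(−1.61718) + e^(−2.71320) + e^(−3.19137) + e^(−3.36867) = 0.696200 + 0.198458 + 0.0663242 + 0.0411155 + 0.0344354 = 1.03653.
⟨E⟩ = 179.606 meV, ⟨E²⟩ = 63772.5 meV².
C_V/k_B = (⟨E²⟩ − ⟨E⟩²)/(kT)² = (63772.5 − 32258.3)/34643.3 = 0.9097.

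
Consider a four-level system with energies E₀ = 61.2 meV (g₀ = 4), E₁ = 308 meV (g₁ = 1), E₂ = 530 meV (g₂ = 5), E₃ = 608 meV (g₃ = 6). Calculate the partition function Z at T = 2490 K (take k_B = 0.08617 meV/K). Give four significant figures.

k_BT = 0.08617 × 2490 K = 214.563 meV.
Eᵢ/kT = 0.285231, 1.43548, 2.47014, 2.83367.
Z = Σ gᵢe^(−Eᵢ/kT) = 4·e^(−0.285231) + 1·e^(−1.43548) + 5·e^(−2.47014) + 6·e^(−2.83367) = 3.00736 + 0.238001 + 0.422865 + 0.352780 = 4.02101.

Z = 4.021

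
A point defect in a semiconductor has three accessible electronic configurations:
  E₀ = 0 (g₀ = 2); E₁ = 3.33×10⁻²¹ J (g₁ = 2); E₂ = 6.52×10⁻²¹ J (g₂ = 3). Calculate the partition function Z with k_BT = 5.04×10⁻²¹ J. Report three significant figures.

Z = 3.86

Eᵢ/kT = 0, 0.66071, 1.2937.
Z = Σ gᵢe^(−Eᵢ/kT) = 2·e^(−0) + 2·e^(−0.66071) + 3·e^(−1.2937) = 2.0000 + 1.0330 + 0.82276 = 3.8558.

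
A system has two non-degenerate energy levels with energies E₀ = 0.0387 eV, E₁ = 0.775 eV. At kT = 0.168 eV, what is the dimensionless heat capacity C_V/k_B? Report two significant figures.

Eᵢ/kT = 0.2304, 4.613.
Z = Σ e^(−Eᵢ/kT) = e^(−0.2304) + e^(−4.613) = 0.7942 + 0.009922 = 0.8041.
⟨E⟩ = 0.04779 eV, ⟨E²⟩ = 0.008891 eV².
C_V/k_B = (⟨E²⟩ − ⟨E⟩²)/(kT)² = (0.008891 − 0.002284)/0.02822 = 0.23.

0.23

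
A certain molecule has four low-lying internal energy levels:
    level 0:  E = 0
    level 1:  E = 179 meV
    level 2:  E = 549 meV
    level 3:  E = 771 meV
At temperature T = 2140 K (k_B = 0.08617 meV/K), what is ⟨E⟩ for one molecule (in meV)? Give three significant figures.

k_BT = 0.08617 × 2140 K = 184.40 meV.
Eᵢ/kT = 0, 0.97072, 2.9772, 4.1811.
Z = Σ e^(−Eᵢ/kT) = e^(−0) + e^(−0.97072) + e^(−2.9772) + e^(−4.1811) = 1.0000 + 0.37881 + 0.050935 + 0.015282 = 1.4450.
⟨E⟩ = Σ Eᵢ e^(−Eᵢ/kT) / Z = (0·1.0000 + 179·0.37881 + 549·0.050935 + 771·0.015282) / 1.4450 = 74.4 meV.

74.4 meV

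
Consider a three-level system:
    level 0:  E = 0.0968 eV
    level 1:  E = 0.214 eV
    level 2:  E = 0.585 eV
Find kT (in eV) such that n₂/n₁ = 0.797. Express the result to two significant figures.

1.6 eV

n₂/n₁ = exp[−(E₂−E₁)/kT] = 0.797.
⇒ (E₂−E₁)/kT = ln(1/0.797) = ln(1.255) = 0.2271.
kT = 0.371 eV / 0.2271 = 1.6 eV.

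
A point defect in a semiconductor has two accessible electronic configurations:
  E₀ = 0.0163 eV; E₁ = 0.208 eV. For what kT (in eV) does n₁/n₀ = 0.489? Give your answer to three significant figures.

n₁/n₀ = exp[−(E₁−E₀)/kT] = 0.489.
⇒ (E₁−E₀)/kT = ln(1/0.489) = ln(2.0450) = 0.71540.
kT = 0.1917 eV / 0.71540 = 0.268 eV.

0.268 eV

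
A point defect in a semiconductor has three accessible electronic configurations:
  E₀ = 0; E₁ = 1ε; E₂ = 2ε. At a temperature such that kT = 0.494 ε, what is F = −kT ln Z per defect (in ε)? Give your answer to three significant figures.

Eᵢ/kT = 0, 2.0243, 4.0486.
Z = Σ e^(−Eᵢ/kT) = e^(−0) + e^(−2.0243) + e^(−4.0486) = 1.0000 + 0.13209 + 0.017447 = 1.1495.
F = −kT ln Z = −0.494 × ln(1.1495) = −0.494 × 0.13933 = -0.0688 ε.

-0.0688 ε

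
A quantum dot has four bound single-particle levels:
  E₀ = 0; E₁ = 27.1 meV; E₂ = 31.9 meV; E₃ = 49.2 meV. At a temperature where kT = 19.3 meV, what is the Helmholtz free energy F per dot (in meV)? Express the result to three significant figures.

-8.02 meV

Eᵢ/kT = 0, 1.4041, 1.6528, 2.5492.
Z = Σ e^(−Eᵢ/kT) = e^(−0) + e^(−1.4041) + e^(−1.6528) + e^(−2.5492) = 1.0000 + 0.24559 + 0.19151 + 0.078144 = 1.5152.
F = −kT ln Z = −19.3 × ln(1.5152) = −19.3 × 0.41555 = -8.02 meV.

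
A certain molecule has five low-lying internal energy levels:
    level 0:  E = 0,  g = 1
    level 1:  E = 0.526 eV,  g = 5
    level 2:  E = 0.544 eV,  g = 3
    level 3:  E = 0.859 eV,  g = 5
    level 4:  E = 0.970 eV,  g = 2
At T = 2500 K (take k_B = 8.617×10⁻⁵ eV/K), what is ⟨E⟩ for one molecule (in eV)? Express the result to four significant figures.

k_BT = 8.617×10⁻⁵ × 2500 K = 0.215425 eV.
Eᵢ/kT = 0, 2.44169, 2.52524, 3.98747, 4.50273.
Z = Σ gᵢe^(−Eᵢ/kT) = 1·e^(−0) + 5·e^(−2.44169) + 3·e^(−2.52524) + 5·e^(−3.98747) + 2·e^(−4.50273) = 1.00000 + 0.435068 + 0.240117 + 0.0927329 + 0.0221574 = 1.79008.
⟨E⟩ = Σ Eᵢ gᵢe^(−Eᵢ/kT) / Z = (0·1.00000 + 0.526·0.435068 + 0.544·0.240117 + 0.859·0.0927329 + 0.970·0.0221574) / 1.79008 = 0.2573 eV.

0.2573 eV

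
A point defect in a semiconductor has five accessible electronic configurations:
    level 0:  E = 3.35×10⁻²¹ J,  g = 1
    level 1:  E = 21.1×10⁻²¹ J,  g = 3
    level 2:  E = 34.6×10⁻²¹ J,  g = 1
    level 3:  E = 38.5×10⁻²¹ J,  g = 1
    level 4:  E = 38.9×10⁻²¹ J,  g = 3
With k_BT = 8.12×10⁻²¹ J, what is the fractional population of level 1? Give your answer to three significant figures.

0.239

Eᵢ/kT = 0.41256, 2.5985, 4.2611, 4.7414, 4.7906.
Z = Σ gᵢe^(−Eᵢ/kT) = 1·e^(−0.41256) + 3·e^(−2.5985) + 1·e^(−4.2611) + 1·e^(−4.7414) + 3·e^(−4.7906) = 0.66195 + 0.22316 + 0.014107 + 0.0087264 + 0.024922 = 0.93287.
P₁ = g₁ e^(−E₁/kT) / Z = 0.22316/0.93287 = 0.239.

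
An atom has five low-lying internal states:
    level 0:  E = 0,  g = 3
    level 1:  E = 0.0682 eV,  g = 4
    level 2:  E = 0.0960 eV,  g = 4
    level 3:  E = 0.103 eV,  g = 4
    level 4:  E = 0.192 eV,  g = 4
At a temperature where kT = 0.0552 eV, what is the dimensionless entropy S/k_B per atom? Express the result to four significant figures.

Eᵢ/kT = 0, 1.23551, 1.73913, 1.86594, 3.47826.
Z = Σ gᵢe^(−Eᵢ/kT) = 3·e^(−0) + 4·e^(−1.23551) + 4·e^(−1.73913) + 4·e^(−1.86594) + 4·e^(−3.47826) = 3.00000 + 1.16275 + 0.702693 + 0.619003 + 0.123444 = 5.60789.
⟨E⟩ = Σ EᵢPᵢ = 0.0417656 eV.
S/k_B = ln Z + ⟨E⟩/kT = ln(5.60789) + 0.0417656/0.0552 = 1.72417 + 0.756623 = 2.481.

2.481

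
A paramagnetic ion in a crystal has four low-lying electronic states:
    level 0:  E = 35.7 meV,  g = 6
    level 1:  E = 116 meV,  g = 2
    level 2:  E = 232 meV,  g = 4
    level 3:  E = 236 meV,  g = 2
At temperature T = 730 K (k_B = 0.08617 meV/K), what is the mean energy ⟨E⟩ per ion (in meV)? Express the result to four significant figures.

k_BT = 0.08617 × 730 K = 62.9041 meV.
Eᵢ/kT = 0.567531, 1.84408, 3.68815, 3.75174.
Z = Σ gᵢe^(−Eᵢ/kT) = 6·e^(−0.567531) + 2·e^(−1.84408) + 4·e^(−3.68815) + 2·e^(−3.75174) = 3.40154 + 0.316342 + 0.100073 + 0.0469537 = 3.86491.
⟨E⟩ = Σ Eᵢ gᵢe^(−Eᵢ/kT) / Z = (35.7·3.40154 + 116·0.316342 + 232·0.100073 + 236·0.0469537) / 3.86491 = 49.79 meV.

49.79 meV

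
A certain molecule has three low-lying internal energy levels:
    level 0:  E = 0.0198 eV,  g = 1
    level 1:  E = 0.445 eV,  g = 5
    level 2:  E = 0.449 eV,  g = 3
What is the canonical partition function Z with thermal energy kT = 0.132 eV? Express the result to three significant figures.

Z = 1.13

Eᵢ/kT = 0.15000, 3.3712, 3.4015.
Z = Σ gᵢe^(−Eᵢ/kT) = 1·e^(−0.15000) + 5·e^(−3.3712) + 3·e^(−3.4015) = 0.86071 + 0.17174 + 0.099970 = 1.1324.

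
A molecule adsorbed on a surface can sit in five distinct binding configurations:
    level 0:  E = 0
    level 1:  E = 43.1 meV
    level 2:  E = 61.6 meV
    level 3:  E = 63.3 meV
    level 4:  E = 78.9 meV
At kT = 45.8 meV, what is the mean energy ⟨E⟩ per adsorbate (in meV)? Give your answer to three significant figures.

Eᵢ/kT = 0, 0.94105, 1.3450, 1.3821, 1.7227.
Z = Σ e^(−Eᵢ/kT) = e^(−0) + e^(−0.94105) + e^(−1.3450) + e^(−1.3821) + e^(−1.7227) = 1.0000 + 0.39022 + 0.26054 + 0.25105 + 0.17858 = 2.0804.
⟨E⟩ = Σ Eᵢ e^(−Eᵢ/kT) / Z = (0·1.0000 + 43.1·0.39022 + 61.6·0.26054 + 63.3·0.25105 + 78.9·0.17858) / 2.0804 = 30.2 meV.

30.2 meV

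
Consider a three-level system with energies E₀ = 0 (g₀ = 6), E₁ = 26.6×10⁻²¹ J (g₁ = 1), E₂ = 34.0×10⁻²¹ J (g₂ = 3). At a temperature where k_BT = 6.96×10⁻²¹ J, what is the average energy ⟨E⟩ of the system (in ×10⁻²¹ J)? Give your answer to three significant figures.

Eᵢ/kT = 0, 3.8218, 4.8851.
Z = Σ gᵢe^(−Eᵢ/kT) = 6·e^(−0) + 1·e^(−3.8218) + 3·e^(−4.8851) = 6.0000 + 0.021888 + 0.022675 = 6.0446.
⟨E⟩ = Σ Eᵢ gᵢe^(−Eᵢ/kT) / Z = (0·6.0000 + 26.6·0.021888 + 34.0·0.022675) / 6.0446 = 0.224 ×10⁻²¹ J.

0.224 ×10⁻²¹ J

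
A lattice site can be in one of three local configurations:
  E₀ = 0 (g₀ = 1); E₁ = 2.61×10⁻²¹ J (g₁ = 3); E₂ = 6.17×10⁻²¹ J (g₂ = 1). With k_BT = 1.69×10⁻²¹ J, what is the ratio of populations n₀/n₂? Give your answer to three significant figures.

n₀/n₂ = (g₀/g₂) exp[−(E₀−E₂)/kT] = (1/1) × exp(−(-6.17 ×10⁻²¹ J)/(1.69 ×10⁻²¹ J)) = (1/1) × exp(3.6509) = 38.5.

38.5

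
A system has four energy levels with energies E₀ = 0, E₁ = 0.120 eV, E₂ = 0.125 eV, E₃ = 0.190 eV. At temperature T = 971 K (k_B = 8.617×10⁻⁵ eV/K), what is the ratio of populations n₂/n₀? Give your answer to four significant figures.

0.2245

k_BT = 8.617×10⁻⁵ × 971 K = 0.0836711 eV.
n₂/n₀ = exp[−(E₂−E₀)/kT] = exp(−(0.125 eV)/(0.0836711 eV)) = exp(-1.49394) = 0.2245.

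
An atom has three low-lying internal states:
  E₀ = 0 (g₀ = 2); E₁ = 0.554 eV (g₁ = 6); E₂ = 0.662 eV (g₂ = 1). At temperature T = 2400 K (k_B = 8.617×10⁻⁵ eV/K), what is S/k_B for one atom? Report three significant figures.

k_BT = 8.617×10⁻⁵ × 2400 K = 0.20681 eV.
Eᵢ/kT = 0, 2.6788, 3.2010.
Z = Σ gᵢe^(−Eᵢ/kT) = 2·e^(−0) + 6·e^(−2.6788) + 1·e^(−3.2010) = 2.0000 + 0.41187 + 0.040721 = 2.4526.
⟨E⟩ = Σ EᵢPᵢ = 0.10403 eV.
S/k_B = ln Z + ⟨E⟩/kT = ln(2.4526) + 0.10403/0.20681 = 0.89715 + 0.50302 = 1.40.

1.40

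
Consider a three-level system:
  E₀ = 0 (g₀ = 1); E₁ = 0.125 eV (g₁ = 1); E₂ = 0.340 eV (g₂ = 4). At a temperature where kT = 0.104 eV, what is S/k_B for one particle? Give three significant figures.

Eᵢ/kT = 0, 1.2019, 3.2692.
Z = Σ gᵢe^(−Eᵢ/kT) = 1·e^(−0) + 1·e^(−1.2019) + 4·e^(−3.2692) = 1.0000 + 0.30062 + 0.15215 = 1.4528.
⟨E⟩ = Σ EᵢPᵢ = 0.061473 eV.
S/k_B = ln Z + ⟨E⟩/kT = ln(1.4528) + 0.061473/0.104 = 0.37349 + 0.59109 = 0.965.

0.965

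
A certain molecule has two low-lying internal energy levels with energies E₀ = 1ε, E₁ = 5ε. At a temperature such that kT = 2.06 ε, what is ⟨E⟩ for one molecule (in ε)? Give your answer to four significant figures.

Eᵢ/kT = 0.485437, 2.42718.
Z = Σ e^(−Eᵢ/kT) = e^(−0.485437) + e^(−2.42718) = 0.615428 + 0.0882854 = 0.703713.
⟨E⟩ = Σ Eᵢ e^(−Eᵢ/kT) / Z = (1·0.615428 + 5·0.0882854) / 0.703713 = 1.502 ε.

1.502 ε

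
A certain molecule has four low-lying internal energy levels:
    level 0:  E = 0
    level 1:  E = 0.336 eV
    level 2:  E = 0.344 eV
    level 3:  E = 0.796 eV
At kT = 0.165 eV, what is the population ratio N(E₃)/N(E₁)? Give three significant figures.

n₃/n₁ = exp[−(E₃−E₁)/kT] = exp(−(0.460 eV)/(0.165 eV)) = exp(-2.7879) = 0.0616.

0.0616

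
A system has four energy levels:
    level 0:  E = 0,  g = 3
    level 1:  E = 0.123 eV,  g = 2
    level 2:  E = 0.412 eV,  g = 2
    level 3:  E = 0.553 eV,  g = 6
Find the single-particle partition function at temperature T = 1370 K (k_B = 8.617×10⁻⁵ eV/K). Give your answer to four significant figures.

k_BT = 8.617×10⁻⁵ × 1370 K = 0.118053 eV.
Eᵢ/kT = 0, 1.04190, 3.48996, 4.68434.
Z = Σ gᵢe^(−Eᵢ/kT) = 3·e^(−0) + 2·e^(−1.04190) + 2·e^(−3.48996) + 6·e^(−4.68434) = 3.00000 + 0.705568 + 0.0610042 + 0.0554330 = 3.82201.

Z = 3.822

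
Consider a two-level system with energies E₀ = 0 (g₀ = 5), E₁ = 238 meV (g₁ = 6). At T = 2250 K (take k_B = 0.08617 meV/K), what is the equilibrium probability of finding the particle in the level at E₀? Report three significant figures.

k_BT = 0.08617 × 2250 K = 193.88 meV.
Eᵢ/kT = 0, 1.2276.
Z = Σ gᵢe^(−Eᵢ/kT) = 5·e^(−0) + 6·e^(−1.2276) = 5.0000 + 1.7580 = 6.7580.
P₀ = g₀ e^(−E₀/kT) / Z = 5.0000/6.7580 = 0.740.

0.740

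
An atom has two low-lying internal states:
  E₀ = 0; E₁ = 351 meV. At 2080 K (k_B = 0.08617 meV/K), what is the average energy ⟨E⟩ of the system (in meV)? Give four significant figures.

43.40 meV

k_BT = 0.08617 × 2080 K = 179.234 meV.
Eᵢ/kT = 0, 1.95833.
Z = Σ e^(−Eᵢ/kT) = e^(−0) + e^(−1.95833) = 1.00000 + 0.141094 = 1.14109.
⟨E⟩ = Σ Eᵢ e^(−Eᵢ/kT) / Z = (0·1.00000 + 351·0.141094) / 1.14109 = 43.40 meV.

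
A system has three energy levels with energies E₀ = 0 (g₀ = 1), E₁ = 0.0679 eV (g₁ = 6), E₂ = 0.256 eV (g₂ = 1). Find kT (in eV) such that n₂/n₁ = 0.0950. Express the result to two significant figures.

0.33 eV

n₂/n₁ = (g₂/g₁) exp[−(E₂−E₁)/kT] = 0.0950.
⇒ (E₂−E₁)/kT = ln((1/6)/0.0950) = ln(1.754) = 0.5619.
kT = 0.1881 eV / 0.5619 = 0.33 eV.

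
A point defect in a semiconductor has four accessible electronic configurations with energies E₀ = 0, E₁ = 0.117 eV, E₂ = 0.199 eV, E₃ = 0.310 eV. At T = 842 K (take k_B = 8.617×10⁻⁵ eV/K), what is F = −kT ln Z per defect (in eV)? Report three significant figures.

k_BT = 8.617×10⁻⁵ × 842 K = 0.072555 eV.
Eᵢ/kT = 0, 1.6126, 2.7427, 4.2726.
Z = Σ e^(−Eᵢ/kT) = e^(−0) + e^(−1.6126) + e^(−2.7427) + e^(−4.2726) = 1.0000 + 0.19937 + 0.064396 + 0.013945 = 1.2777.
F = −kT ln Z = −0.072555 × ln(1.2777) = −0.072555 × 0.24506 = -0.0178 eV.

-0.0178 eV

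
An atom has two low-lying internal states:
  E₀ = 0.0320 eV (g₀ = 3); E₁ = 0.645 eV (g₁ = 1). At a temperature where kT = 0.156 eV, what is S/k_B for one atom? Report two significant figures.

1.1

Eᵢ/kT = 0.2051, 4.135.
Z = Σ gᵢe^(−Eᵢ/kT) = 3·e^(−0.2051) + 1·e^(−4.135) = 2.444 + 0.01600 = 2.460.
⟨E⟩ = Σ EᵢPᵢ = 0.03599 eV.
S/k_B = ln Z + ⟨E⟩/kT = ln(2.460) + 0.03599/0.156 = 0.9002 + 0.2307 = 1.1.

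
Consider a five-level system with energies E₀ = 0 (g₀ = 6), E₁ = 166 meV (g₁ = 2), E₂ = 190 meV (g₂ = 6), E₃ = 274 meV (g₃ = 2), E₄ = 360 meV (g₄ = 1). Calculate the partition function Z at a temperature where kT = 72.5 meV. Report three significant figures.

Eᵢ/kT = 0, 2.2897, 2.6207, 3.7793, 4.9655.
Z = Σ gᵢe^(−Eᵢ/kT) = 6·e^(−0) + 2·e^(−2.2897) + 6·e^(−2.6207) + 2·e^(−3.7793) + 1·e^(−4.9655) = 6.0000 + 0.20259 + 0.43651 + 0.045677 + 0.0069745 = 6.6918.

Z = 6.69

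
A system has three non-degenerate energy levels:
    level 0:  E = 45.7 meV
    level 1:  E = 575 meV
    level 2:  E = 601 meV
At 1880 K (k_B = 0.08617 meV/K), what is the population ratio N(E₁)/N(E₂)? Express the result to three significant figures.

1.17

k_BT = 0.08617 × 1880 K = 162.00 meV.
n₁/n₂ = exp[−(E₁−E₂)/kT] = exp(−(-26 meV)/(162.00 meV)) = exp(0.16049) = 1.17.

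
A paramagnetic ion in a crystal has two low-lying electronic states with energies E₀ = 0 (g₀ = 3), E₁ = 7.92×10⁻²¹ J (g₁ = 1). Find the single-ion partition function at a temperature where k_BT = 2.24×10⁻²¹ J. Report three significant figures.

Z = 3.03

Eᵢ/kT = 0, 3.5357.
Z = Σ gᵢe^(−Eᵢ/kT) = 3·e^(−0) + 1·e^(−3.5357) = 3.0000 + 0.029138 = 3.0291.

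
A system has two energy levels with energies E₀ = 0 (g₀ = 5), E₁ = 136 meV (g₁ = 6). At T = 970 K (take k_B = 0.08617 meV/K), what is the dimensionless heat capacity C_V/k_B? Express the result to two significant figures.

k_BT = 0.08617 × 970 K = 83.58 meV.
Eᵢ/kT = 0, 1.627.
Z = Σ gᵢe^(−Eᵢ/kT) = 5·e^(−0) + 6·e^(−1.627) = 5.000 + 1.179 = 6.179.
⟨E⟩ = 25.95 meV, ⟨E²⟩ = 3529 meV².
C_V/k_B = (⟨E²⟩ − ⟨E⟩²)/(kT)² = (3529 − 673.4)/6986 = 0.41.

0.41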